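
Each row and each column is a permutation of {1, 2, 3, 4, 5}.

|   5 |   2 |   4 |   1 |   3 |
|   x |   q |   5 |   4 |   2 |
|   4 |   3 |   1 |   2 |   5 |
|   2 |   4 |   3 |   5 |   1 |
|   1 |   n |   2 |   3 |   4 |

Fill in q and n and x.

For row 2, column 1: column 1 already has {1, 2, 4, 5}; that leaves 3.
Cell (2,2): row 2 already has {2, 3, 4, 5} → 1.
For row 5, column 2: row 5 already has {1, 2, 3, 4}; that leaves 5.

q = 1, n = 5, x = 3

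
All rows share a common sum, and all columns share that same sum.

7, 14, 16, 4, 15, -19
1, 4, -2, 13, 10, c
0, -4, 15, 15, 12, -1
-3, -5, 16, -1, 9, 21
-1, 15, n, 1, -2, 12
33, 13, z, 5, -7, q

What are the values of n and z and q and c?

Rows 1 and 3 both sum to 37, so that's the common total.
Row 2: 1 + 4 − 2 + 13 + 10 = 26, so its missing entry is 37 − 26 = 11.
Column 6: -19 + 11 − 1 + 21 + 12 = 24, so its missing entry is 37 − 24 = 13.
Row 5: -1 + 15 + 1 − 2 + 12 = 25, so its missing entry is 37 − 25 = 12.
Row 6: 33 + 13 + 5 − 7 + 13 = 57, so its missing entry is 37 − 57 = -20.

n = 12, z = -20, q = 13, c = 11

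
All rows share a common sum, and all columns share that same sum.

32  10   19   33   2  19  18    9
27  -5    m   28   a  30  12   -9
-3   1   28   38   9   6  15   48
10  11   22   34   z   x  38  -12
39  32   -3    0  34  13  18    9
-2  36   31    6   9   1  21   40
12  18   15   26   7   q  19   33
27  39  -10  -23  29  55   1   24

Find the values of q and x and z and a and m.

Rows 1 and 3 both sum to 142, so that's the common total.
Column 3 has 19 + 28 + 22 − 3 + 31 + 15 − 10 = 102; the blank must be 142 − 102 = 40.
Row 7 has 12 + 18 + 15 + 26 + 7 + 19 + 33 = 130; the blank must be 142 − 130 = 12.
Row 2 has 27 − 5 + 40 + 28 + 30 + 12 − 9 = 123; the blank must be 142 − 123 = 19.
Column 5 has 2 + 19 + 9 + 34 + 9 + 7 + 29 = 109; the blank must be 142 − 109 = 33.
Row 4 has 10 + 11 + 22 + 34 + 33 + 38 − 12 = 136; the blank must be 142 − 136 = 6.

q = 12, x = 6, z = 33, a = 19, m = 40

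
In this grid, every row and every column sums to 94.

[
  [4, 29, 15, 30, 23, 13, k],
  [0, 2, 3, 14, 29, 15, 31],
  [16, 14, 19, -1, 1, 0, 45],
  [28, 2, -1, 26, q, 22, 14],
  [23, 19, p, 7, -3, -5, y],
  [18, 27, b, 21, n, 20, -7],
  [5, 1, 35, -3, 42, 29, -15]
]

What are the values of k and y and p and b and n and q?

k = -20, y = 46, p = 7, b = 16, n = -1, q = 3

The known cells in row 4 total 91, leaving 94 − 91 = 3 for the blank.
The known cells in column 5 total 95, leaving 94 − 95 = -1 for the blank.
The known cells in row 1 total 114, leaving 94 − 114 = -20 for the blank.
The known cells in column 7 total 48, leaving 94 − 48 = 46 for the blank.
The known cells in row 5 total 87, leaving 94 − 87 = 7 for the blank.
The known cells in row 6 total 78, leaving 94 − 78 = 16 for the blank.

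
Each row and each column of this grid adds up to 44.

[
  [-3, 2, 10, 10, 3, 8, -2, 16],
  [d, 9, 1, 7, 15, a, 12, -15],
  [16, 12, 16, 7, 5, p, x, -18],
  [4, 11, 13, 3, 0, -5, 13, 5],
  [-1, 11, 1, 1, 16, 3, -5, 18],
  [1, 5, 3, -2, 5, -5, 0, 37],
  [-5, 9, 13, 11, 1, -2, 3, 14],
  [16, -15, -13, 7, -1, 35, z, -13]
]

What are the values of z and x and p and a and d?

The known cells in row 8 total 16, leaving 44 − 16 = 28 for the blank.
The known cells in column 7 total 49, leaving 44 − 49 = -5 for the blank.
The known cells in column 1 total 28, leaving 44 − 28 = 16 for the blank.
The known cells in row 2 total 45, leaving 44 − 45 = -1 for the blank.
The known cells in row 3 total 33, leaving 44 − 33 = 11 for the blank.

z = 28, x = -5, p = 11, a = -1, d = 16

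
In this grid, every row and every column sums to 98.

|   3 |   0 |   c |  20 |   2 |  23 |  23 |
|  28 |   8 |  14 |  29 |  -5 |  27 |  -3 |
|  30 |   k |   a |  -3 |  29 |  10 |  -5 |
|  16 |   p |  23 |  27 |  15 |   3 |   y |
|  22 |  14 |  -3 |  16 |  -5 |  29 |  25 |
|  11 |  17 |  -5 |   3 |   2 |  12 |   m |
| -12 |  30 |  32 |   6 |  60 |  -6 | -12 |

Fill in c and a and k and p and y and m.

c = 27, a = 10, k = 27, p = 2, y = 12, m = 58

Row 1: 3 + 0 + 20 + 2 + 23 + 23 = 71, so its missing entry is 98 − 71 = 27.
Column 3: 27 + 14 + 23 − 3 − 5 + 32 = 88, so its missing entry is 98 − 88 = 10.
Row 3: 30 + 10 − 3 + 29 + 10 − 5 = 71, so its missing entry is 98 − 71 = 27.
Column 2: 0 + 8 + 27 + 14 + 17 + 30 = 96, so its missing entry is 98 − 96 = 2.
Row 6: 11 + 17 − 5 + 3 + 2 + 12 = 40, so its missing entry is 98 − 40 = 58.
Row 4: 16 + 2 + 23 + 27 + 15 + 3 = 86, so its missing entry is 98 − 86 = 12.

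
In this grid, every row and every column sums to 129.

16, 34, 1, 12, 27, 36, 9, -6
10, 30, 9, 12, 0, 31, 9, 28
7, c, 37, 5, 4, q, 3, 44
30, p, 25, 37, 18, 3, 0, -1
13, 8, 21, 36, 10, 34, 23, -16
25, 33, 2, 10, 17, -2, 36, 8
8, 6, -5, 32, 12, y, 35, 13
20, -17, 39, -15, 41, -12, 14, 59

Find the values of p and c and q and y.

Row 4: 30 + 25 + 37 + 18 + 3 + 0 − 1 = 112, so its missing entry is 129 − 112 = 17.
Column 2: 34 + 30 + 17 + 8 + 33 + 6 − 17 = 111, so its missing entry is 129 − 111 = 18.
Row 3: 7 + 18 + 37 + 5 + 4 + 3 + 44 = 118, so its missing entry is 129 − 118 = 11.
Row 7: 8 + 6 − 5 + 32 + 12 + 35 + 13 = 101, so its missing entry is 129 − 101 = 28.

p = 17, c = 18, q = 11, y = 28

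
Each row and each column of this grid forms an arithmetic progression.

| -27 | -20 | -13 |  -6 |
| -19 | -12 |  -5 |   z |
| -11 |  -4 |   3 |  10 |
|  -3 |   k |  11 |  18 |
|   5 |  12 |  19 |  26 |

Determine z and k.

Along each row the entries change by 7 per step; down each column they change by 8.
Row 2: from -19 at column 1, stepping by 7 to column 4 gives 2.
Row 4: from -3 at column 1, stepping by 7 to column 2 gives 4.

z = 2, k = 4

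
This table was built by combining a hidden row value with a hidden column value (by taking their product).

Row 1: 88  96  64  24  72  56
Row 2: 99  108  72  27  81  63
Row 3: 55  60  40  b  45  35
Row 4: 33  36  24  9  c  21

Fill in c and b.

c = 27, b = 15

Each row is a constant multiple of every other row — this is a multiplication table with the headers hidden.
Row 4 is 21/56 = 3/8 times row 1, so its entry in column 5 is 72 × 3/8 = 27.
Row 3 is 35/56 = 5/8 times row 1, so its entry in column 4 is 24 × 5/8 = 15.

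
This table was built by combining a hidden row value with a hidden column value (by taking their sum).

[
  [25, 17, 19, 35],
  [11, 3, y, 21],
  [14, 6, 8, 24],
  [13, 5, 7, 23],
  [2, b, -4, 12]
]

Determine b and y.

The difference between any two rows is the same in every column — this is an addition table with the headers hidden.
Row 5 minus row 1 is 12 − 35 = -23, so its entry in column 2 is 17 + (-23) = -6.
Row 2 minus row 1 is 21 − 35 = -14, so its entry in column 3 is 19 + (-14) = 5.

b = -6, y = 5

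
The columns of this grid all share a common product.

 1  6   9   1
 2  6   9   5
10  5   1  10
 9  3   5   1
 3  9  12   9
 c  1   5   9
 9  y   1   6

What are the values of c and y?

c = 5, y = 5

Columns 3 and 4 each multiply to 24300, so every column has product 24300.
Column 1: 1×2×10×9×3×9 = 4860, so the missing entry is 24300 ÷ 4860 = 5.
Column 2: 6×6×5×3×9×1 = 4860, so the missing entry is 24300 ÷ 4860 = 5.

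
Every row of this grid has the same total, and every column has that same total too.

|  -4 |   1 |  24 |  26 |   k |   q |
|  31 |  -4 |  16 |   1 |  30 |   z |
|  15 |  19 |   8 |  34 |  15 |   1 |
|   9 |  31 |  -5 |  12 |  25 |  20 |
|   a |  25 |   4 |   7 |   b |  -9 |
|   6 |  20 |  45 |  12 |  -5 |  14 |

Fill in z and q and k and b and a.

z = 18, q = 48, k = -3, b = 30, a = 35

Rows 3 and 4 both sum to 92, so that's the common total.
Column 1: -4 + 31 + 15 + 9 + 6 = 57, so its missing entry is 92 − 57 = 35.
Row 5: 35 + 25 + 4 + 7 − 9 = 62, so its missing entry is 92 − 62 = 30.
Column 5: 30 + 15 + 25 + 30 − 5 = 95, so its missing entry is 92 − 95 = -3.
Row 2: 31 − 4 + 16 + 1 + 30 = 74, so its missing entry is 92 − 74 = 18.
Row 1: -4 + 1 + 24 + 26 − 3 = 44, so its missing entry is 92 − 44 = 48.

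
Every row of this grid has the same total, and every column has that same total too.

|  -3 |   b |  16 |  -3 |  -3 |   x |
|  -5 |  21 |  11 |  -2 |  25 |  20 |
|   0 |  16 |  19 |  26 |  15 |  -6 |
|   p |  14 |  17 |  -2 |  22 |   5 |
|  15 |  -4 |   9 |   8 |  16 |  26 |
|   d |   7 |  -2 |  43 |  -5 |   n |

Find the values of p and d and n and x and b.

p = 14, d = 49, n = -22, x = 47, b = 16

Rows 2 and 3 both sum to 70, so that's the common total.
The known cells in column 2 total 54, leaving 70 − 54 = 16 for the blank.
The known cells in row 4 total 56, leaving 70 − 56 = 14 for the blank.
The known cells in column 1 total 21, leaving 70 − 21 = 49 for the blank.
The known cells in row 6 total 92, leaving 70 − 92 = -22 for the blank.
The known cells in row 1 total 23, leaving 70 − 23 = 47 for the blank.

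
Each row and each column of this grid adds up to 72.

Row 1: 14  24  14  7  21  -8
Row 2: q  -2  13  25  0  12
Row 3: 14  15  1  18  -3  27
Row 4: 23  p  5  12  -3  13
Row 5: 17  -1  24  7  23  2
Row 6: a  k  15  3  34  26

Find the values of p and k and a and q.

Row 4: 23 + 5 + 12 − 3 + 13 = 50, so its missing entry is 72 − 50 = 22.
Row 2: -2 + 13 + 25 + 0 + 12 = 48, so its missing entry is 72 − 48 = 24.
Column 1: 14 + 24 + 14 + 23 + 17 = 92, so its missing entry is 72 − 92 = -20.
Row 6: -20 + 15 + 3 + 34 + 26 = 58, so its missing entry is 72 − 58 = 14.

p = 22, k = 14, a = -20, q = 24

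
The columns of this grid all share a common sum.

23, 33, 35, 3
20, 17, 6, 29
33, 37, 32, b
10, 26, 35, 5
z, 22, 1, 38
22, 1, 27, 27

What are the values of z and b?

Columns 2 and 3 both add up to 136, so every column sums to 136.
Column 1: 23 + 20 + 33 + 10 + 22 = 108, so the missing entry is 136 − 108 = 28.
Column 4: 3 + 29 + 5 + 38 + 27 = 102, so the missing entry is 136 − 102 = 34.

z = 28, b = 34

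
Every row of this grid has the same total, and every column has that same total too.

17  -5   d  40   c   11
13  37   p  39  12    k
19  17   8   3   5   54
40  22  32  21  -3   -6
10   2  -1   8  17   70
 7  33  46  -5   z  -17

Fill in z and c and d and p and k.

Rows 3 and 4 both sum to 106, so that's the common total.
Column 6: 11 + 54 − 6 + 70 − 17 = 112, so its missing entry is 106 − 112 = -6.
Row 2: 13 + 37 + 39 + 12 − 6 = 95, so its missing entry is 106 − 95 = 11.
Row 6: 7 + 33 + 46 − 5 − 17 = 64, so its missing entry is 106 − 64 = 42.
Column 5: 12 + 5 − 3 + 17 + 42 = 73, so its missing entry is 106 − 73 = 33.
Row 1: 17 − 5 + 40 + 33 + 11 = 96, so its missing entry is 106 − 96 = 10.

z = 42, c = 33, d = 10, p = 11, k = -6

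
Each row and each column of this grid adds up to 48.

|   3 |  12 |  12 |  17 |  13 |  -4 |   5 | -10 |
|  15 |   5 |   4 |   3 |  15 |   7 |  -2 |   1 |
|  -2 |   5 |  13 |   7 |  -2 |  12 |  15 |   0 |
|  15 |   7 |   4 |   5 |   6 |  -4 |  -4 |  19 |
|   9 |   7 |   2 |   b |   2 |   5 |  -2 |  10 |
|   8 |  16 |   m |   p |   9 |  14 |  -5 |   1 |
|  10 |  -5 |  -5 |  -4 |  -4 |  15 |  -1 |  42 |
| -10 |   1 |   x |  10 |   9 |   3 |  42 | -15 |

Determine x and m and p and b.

x = 8, m = 10, p = -5, b = 15

Row 5: 9 + 7 + 2 + 2 + 5 − 2 + 10 = 33, so its missing entry is 48 − 33 = 15.
Column 4: 17 + 3 + 7 + 5 + 15 − 4 + 10 = 53, so its missing entry is 48 − 53 = -5.
Row 8: -10 + 1 + 10 + 9 + 3 + 42 − 15 = 40, so its missing entry is 48 − 40 = 8.
Row 6: 8 + 16 − 5 + 9 + 14 − 5 + 1 = 38, so its missing entry is 48 − 38 = 10.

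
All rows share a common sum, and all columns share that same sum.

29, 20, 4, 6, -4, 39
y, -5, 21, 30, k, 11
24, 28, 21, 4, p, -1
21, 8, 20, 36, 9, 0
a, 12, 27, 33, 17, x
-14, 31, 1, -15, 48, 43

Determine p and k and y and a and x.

p = 18, k = 6, y = 31, a = 3, x = 2

Rows 1 and 4 both sum to 94, so that's the common total.
The known cells in row 3 total 76, leaving 94 − 76 = 18 for the blank.
The known cells in column 5 total 88, leaving 94 − 88 = 6 for the blank.
The known cells in column 6 total 92, leaving 94 − 92 = 2 for the blank.
The known cells in row 5 total 91, leaving 94 − 91 = 3 for the blank.
The known cells in row 2 total 63, leaving 94 − 63 = 31 for the blank.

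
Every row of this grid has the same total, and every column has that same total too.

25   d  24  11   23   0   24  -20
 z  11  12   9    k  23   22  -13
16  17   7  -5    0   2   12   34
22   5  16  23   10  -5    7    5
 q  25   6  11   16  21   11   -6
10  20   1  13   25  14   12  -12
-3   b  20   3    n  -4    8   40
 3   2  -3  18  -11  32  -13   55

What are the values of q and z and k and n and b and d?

Rows 3 and 4 both sum to 83, so that's the common total.
Row 1 has 25 + 24 + 11 + 23 + 0 + 24 − 20 = 87; the blank must be 83 − 87 = -4.
Row 5 has 25 + 6 + 11 + 16 + 21 + 11 − 6 = 84; the blank must be 83 − 84 = -1.
Column 2 has -4 + 11 + 17 + 5 + 25 + 20 + 2 = 76; the blank must be 83 − 76 = 7.
Row 7 has -3 + 7 + 20 + 3 − 4 + 8 + 40 = 71; the blank must be 83 − 71 = 12.
Column 5 has 23 + 0 + 10 + 16 + 25 + 12 − 11 = 75; the blank must be 83 − 75 = 8.
Row 2 has 11 + 12 + 9 + 8 + 23 + 22 − 13 = 72; the blank must be 83 − 72 = 11.

q = -1, z = 11, k = 8, n = 12, b = 7, d = -4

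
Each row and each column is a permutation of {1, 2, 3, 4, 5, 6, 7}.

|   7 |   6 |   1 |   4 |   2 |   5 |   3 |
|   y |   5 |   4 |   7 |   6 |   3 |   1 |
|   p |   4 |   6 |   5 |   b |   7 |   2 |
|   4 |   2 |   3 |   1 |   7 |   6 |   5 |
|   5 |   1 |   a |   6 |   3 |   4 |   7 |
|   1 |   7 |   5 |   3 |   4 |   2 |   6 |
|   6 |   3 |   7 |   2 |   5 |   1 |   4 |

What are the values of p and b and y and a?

p = 3, b = 1, y = 2, a = 2

At (row 2, col 1): row 2 already has {1, 3, 4, 5, 6, 7}, so the value is 2.
At (row 3, col 5): column 5 already has {2, 3, 4, 5, 6, 7}, so the value is 1.
For row 3, column 1: row 3 already has {1, 2, 4, 5, 6, 7}; that leaves 3.
For row 5, column 3: row 5 already has {1, 3, 4, 5, 6, 7}; that leaves 2.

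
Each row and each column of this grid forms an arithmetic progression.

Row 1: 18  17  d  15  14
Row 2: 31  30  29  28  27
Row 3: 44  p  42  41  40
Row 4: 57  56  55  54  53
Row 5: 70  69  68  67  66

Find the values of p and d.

Along each row the entries change by -1 per step; down each column they change by 13.
Row 3: from 44 at column 1, stepping by -1 to column 2 gives 43.
Row 1: from 18 at column 1, stepping by -1 to column 3 gives 16.

p = 43, d = 16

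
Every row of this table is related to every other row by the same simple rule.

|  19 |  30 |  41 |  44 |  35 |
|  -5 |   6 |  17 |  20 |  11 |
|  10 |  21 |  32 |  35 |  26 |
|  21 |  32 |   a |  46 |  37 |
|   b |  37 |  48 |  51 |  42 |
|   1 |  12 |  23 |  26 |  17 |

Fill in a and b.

The difference between any two rows is the same in every column — this is an addition table with the headers hidden.
Row 4 minus row 1 is 46 − 44 = 2, so its entry in column 3 is 41 + 2 = 43.
Row 5 minus row 1 is 51 − 44 = 7, so its entry in column 1 is 19 + 7 = 26.

a = 43, b = 26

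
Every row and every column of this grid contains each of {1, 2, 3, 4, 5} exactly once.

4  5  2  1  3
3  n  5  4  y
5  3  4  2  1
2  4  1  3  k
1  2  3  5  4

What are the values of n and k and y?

Cell (2,2): column 2 already has {2, 3, 4, 5} → 1.
At (row 4, col 5): row 4 already has {1, 2, 3, 4}, so the value is 5.
Cell (2,5): row 2 already has {1, 3, 4, 5} → 2.

n = 1, k = 5, y = 2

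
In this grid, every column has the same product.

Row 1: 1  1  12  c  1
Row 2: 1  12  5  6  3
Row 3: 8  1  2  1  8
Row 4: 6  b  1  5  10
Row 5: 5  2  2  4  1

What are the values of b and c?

Columns 1 and 5 each multiply to 240, so every column has product 240.
Column 2: 1×12×1×2 = 24, so the missing entry is 240 ÷ 24 = 10.
Column 4: 6×1×5×4 = 120, so the missing entry is 240 ÷ 120 = 2.

b = 10, c = 2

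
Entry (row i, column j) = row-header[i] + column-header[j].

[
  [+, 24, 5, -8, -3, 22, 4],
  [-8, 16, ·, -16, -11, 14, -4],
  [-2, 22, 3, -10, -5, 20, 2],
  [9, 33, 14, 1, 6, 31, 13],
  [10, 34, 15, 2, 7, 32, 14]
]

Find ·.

-8 + 5 = -3.

-3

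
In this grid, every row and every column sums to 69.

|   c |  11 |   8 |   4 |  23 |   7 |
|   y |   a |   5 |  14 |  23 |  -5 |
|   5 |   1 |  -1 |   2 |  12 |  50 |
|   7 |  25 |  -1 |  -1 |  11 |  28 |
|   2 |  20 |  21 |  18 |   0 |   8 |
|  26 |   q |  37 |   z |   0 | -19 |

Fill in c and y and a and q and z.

The known cells in row 1 total 53, leaving 69 − 53 = 16 for the blank.
The known cells in column 4 total 37, leaving 69 − 37 = 32 for the blank.
The known cells in row 6 total 76, leaving 69 − 76 = -7 for the blank.
The known cells in column 2 total 50, leaving 69 − 50 = 19 for the blank.
The known cells in row 2 total 56, leaving 69 − 56 = 13 for the blank.

c = 16, y = 13, a = 19, q = -7, z = 32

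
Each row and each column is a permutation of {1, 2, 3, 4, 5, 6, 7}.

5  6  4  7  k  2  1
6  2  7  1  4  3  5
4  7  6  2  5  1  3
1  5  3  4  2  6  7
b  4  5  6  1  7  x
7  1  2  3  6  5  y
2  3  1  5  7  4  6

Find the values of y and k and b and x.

For row 5, column 1: column 1 already has {1, 2, 4, 5, 6, 7}; that leaves 3.
At (row 5, col 7): row 5 already has {1, 3, 4, 5, 6, 7}, so the value is 2.
At (row 1, col 5): row 1 already has {1, 2, 4, 5, 6, 7}, so the value is 3.
For row 6, column 7: row 6 already has {1, 2, 3, 5, 6, 7}; that leaves 4.

y = 4, k = 3, b = 3, x = 2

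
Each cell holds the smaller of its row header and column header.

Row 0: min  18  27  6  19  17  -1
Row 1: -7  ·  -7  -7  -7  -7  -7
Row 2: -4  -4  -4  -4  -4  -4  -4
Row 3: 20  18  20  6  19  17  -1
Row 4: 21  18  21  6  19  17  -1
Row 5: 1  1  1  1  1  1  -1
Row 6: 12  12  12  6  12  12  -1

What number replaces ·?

min(-7, 18) = -7.

-7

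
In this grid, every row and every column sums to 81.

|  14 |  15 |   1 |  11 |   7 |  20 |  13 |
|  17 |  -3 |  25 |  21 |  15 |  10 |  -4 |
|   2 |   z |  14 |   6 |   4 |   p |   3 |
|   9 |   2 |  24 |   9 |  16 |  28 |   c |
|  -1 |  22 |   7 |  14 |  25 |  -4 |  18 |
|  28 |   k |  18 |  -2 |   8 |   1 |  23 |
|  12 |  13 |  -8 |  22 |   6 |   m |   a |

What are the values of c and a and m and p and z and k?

c = -7, a = 35, m = 1, p = 25, z = 27, k = 5

Row 6: 28 + 18 − 2 + 8 + 1 + 23 = 76, so its missing entry is 81 − 76 = 5.
Column 2: 15 − 3 + 2 + 22 + 5 + 13 = 54, so its missing entry is 81 − 54 = 27.
Row 4: 9 + 2 + 24 + 9 + 16 + 28 = 88, so its missing entry is 81 − 88 = -7.
Column 7: 13 − 4 + 3 − 7 + 18 + 23 = 46, so its missing entry is 81 − 46 = 35.
Row 7: 12 + 13 − 8 + 22 + 6 + 35 = 80, so its missing entry is 81 − 80 = 1.
Row 3: 2 + 27 + 14 + 6 + 4 + 3 = 56, so its missing entry is 81 − 56 = 25.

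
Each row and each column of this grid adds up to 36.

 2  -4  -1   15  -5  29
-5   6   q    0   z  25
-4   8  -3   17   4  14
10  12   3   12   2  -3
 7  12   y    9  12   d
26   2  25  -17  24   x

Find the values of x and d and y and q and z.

Row 6 has 26 + 2 + 25 − 17 + 24 = 60; the blank must be 36 − 60 = -24.
Column 5 has -5 + 4 + 2 + 12 + 24 = 37; the blank must be 36 − 37 = -1.
Row 2 has -5 + 6 + 0 − 1 + 25 = 25; the blank must be 36 − 25 = 11.
Column 3 has -1 + 11 − 3 + 3 + 25 = 35; the blank must be 36 − 35 = 1.
Row 5 has 7 + 12 + 1 + 9 + 12 = 41; the blank must be 36 − 41 = -5.

x = -24, d = -5, y = 1, q = 11, z = -1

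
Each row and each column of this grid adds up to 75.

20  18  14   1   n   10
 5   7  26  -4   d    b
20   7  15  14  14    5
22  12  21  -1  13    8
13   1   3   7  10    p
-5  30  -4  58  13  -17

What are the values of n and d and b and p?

The known cells in row 5 total 34, leaving 75 − 34 = 41 for the blank.
The known cells in row 1 total 63, leaving 75 − 63 = 12 for the blank.
The known cells in column 5 total 62, leaving 75 − 62 = 13 for the blank.
The known cells in row 2 total 47, leaving 75 − 47 = 28 for the blank.

n = 12, d = 13, b = 28, p = 41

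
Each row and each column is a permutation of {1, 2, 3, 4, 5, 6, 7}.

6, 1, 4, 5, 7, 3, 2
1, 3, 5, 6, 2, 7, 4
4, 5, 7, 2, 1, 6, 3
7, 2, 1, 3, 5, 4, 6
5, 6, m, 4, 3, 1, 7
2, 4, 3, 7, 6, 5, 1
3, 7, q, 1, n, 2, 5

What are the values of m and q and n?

Cell (7,5): column 5 already has {1, 2, 3, 5, 6, 7} → 4.
At (row 7, col 3): row 7 already has {1, 2, 3, 4, 5, 7}, so the value is 6.
Cell (5,3): row 5 already has {1, 3, 4, 5, 6, 7} → 2.

m = 2, q = 6, n = 4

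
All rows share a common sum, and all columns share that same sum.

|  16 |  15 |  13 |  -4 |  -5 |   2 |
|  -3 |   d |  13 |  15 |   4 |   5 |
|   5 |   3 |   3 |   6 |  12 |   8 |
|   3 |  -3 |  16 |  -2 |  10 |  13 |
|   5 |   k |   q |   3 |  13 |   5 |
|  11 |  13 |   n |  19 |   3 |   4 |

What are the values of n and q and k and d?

n = -13, q = 5, k = 6, d = 3

Rows 1 and 3 both sum to 37, so that's the common total.
The known cells in row 2 total 34, leaving 37 − 34 = 3 for the blank.
The known cells in column 2 total 31, leaving 37 − 31 = 6 for the blank.
The known cells in row 5 total 32, leaving 37 − 32 = 5 for the blank.
The known cells in row 6 total 50, leaving 37 − 50 = -13 for the blank.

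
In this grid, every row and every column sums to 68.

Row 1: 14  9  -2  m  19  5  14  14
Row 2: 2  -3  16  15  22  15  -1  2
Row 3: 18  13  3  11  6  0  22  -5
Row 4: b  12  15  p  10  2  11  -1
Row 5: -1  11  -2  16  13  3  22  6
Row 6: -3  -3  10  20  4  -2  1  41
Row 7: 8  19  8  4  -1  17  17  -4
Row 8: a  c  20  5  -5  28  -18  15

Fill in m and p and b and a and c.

Column 2: 9 − 3 + 13 + 12 + 11 − 3 + 19 = 58, so its missing entry is 68 − 58 = 10.
Row 1: 14 + 9 − 2 + 19 + 5 + 14 + 14 = 73, so its missing entry is 68 − 73 = -5.
Row 8: 10 + 20 + 5 − 5 + 28 − 18 + 15 = 55, so its missing entry is 68 − 55 = 13.
Column 1: 14 + 2 + 18 − 1 − 3 + 8 + 13 = 51, so its missing entry is 68 − 51 = 17.
Row 4: 17 + 12 + 15 + 10 + 2 + 11 − 1 = 66, so its missing entry is 68 − 66 = 2.

m = -5, p = 2, b = 17, a = 13, c = 10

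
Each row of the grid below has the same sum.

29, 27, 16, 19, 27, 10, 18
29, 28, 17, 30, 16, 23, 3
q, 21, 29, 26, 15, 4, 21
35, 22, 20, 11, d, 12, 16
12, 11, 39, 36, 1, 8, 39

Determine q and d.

The complete rows each total 146.
Row 3 is missing 146 − 116 = 30 (since 21 + 29 + 26 + 15 + 4 + 21 = 116).
Row 4 is missing 146 − 116 = 30 (since 35 + 22 + 20 + 11 + 12 + 16 = 116).

q = 30, d = 30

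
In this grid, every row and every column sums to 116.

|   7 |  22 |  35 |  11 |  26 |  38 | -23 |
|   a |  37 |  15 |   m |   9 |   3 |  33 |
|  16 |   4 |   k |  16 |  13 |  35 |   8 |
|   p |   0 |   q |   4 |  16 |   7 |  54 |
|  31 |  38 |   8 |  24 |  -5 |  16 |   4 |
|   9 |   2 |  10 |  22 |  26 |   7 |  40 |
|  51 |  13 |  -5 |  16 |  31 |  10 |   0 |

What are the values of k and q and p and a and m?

k = 24, q = 29, p = 6, a = -4, m = 23

Row 3 has 16 + 4 + 16 + 13 + 35 + 8 = 92; the blank must be 116 − 92 = 24.
Column 3 has 35 + 15 + 24 + 8 + 10 − 5 = 87; the blank must be 116 − 87 = 29.
Row 4 has 0 + 29 + 4 + 16 + 7 + 54 = 110; the blank must be 116 − 110 = 6.
Column 1 has 7 + 16 + 6 + 31 + 9 + 51 = 120; the blank must be 116 − 120 = -4.
Row 2 has -4 + 37 + 15 + 9 + 3 + 33 = 93; the blank must be 116 − 93 = 23.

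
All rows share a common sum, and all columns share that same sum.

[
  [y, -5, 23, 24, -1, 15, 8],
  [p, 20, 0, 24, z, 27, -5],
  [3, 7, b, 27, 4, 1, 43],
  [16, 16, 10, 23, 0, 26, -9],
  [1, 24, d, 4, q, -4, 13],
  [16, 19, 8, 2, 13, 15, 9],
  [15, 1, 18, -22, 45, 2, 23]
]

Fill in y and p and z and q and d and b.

y = 18, p = 13, z = 3, q = 18, d = 26, b = -3

Rows 4 and 6 both sum to 82, so that's the common total.
Row 1 has -5 + 23 + 24 − 1 + 15 + 8 = 64; the blank must be 82 − 64 = 18.
Row 3 has 3 + 7 + 27 + 4 + 1 + 43 = 85; the blank must be 82 − 85 = -3.
Column 3 has 23 + 0 − 3 + 10 + 8 + 18 = 56; the blank must be 82 − 56 = 26.
Row 5 has 1 + 24 + 26 + 4 − 4 + 13 = 64; the blank must be 82 − 64 = 18.
Column 5 has -1 + 4 + 0 + 18 + 13 + 45 = 79; the blank must be 82 − 79 = 3.
Row 2 has 20 + 0 + 24 + 3 + 27 − 5 = 69; the blank must be 82 − 69 = 13.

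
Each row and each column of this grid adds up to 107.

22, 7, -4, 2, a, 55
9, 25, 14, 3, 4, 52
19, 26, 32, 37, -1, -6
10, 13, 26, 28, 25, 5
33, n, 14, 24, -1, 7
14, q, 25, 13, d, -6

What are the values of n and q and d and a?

The known cells in row 5 total 77, leaving 107 − 77 = 30 for the blank.
The known cells in column 2 total 101, leaving 107 − 101 = 6 for the blank.
The known cells in row 6 total 52, leaving 107 − 52 = 55 for the blank.
The known cells in row 1 total 82, leaving 107 − 82 = 25 for the blank.

n = 30, q = 6, d = 55, a = 25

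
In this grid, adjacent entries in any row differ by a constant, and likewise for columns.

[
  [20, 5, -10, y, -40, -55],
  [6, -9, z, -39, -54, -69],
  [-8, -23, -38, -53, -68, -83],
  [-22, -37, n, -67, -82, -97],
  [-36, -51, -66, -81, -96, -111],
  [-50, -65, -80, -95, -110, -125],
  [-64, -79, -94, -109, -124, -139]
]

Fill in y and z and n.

y = -25, z = -24, n = -52

Along each row the entries change by -15 per step; down each column they change by -14.
Row 1: from 20 at column 1, stepping by -15 to column 4 gives -25.
Row 2: from 6 at column 1, stepping by -15 to column 3 gives -24.
Row 4: from -22 at column 1, stepping by -15 to column 3 gives -52.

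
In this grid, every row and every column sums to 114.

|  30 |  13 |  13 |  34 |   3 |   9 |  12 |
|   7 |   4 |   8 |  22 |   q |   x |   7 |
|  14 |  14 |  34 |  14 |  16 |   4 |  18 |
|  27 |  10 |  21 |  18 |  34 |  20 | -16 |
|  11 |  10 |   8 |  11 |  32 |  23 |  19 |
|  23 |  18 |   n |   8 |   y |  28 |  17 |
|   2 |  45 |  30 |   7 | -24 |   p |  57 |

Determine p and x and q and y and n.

The known cells in row 7 total 117, leaving 114 − 117 = -3 for the blank.
The known cells in column 6 total 81, leaving 114 − 81 = 33 for the blank.
The known cells in row 2 total 81, leaving 114 − 81 = 33 for the blank.
The known cells in column 5 total 94, leaving 114 − 94 = 20 for the blank.
The known cells in row 6 total 114, leaving 114 − 114 = 0 for the blank.

p = -3, x = 33, q = 33, y = 20, n = 0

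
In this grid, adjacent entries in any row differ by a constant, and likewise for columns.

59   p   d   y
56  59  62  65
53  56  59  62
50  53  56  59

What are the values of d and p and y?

Along each row the entries change by 3 per step; down each column they change by -3.
Column 3: from 62 at row 2, stepping by -3 to row 1 gives 65.
Column 2: from 59 at row 2, stepping by -3 to row 1 gives 62.
Column 4: from 65 at row 2, stepping by -3 to row 1 gives 68.

d = 65, p = 62, y = 68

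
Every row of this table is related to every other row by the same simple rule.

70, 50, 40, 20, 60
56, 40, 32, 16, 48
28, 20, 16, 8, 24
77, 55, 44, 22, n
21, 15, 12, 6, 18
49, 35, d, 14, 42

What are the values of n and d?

Each row is a constant multiple of every other row — this is a multiplication table with the headers hidden.
Row 4 is 22/20 = 11/10 times row 1, so its entry in column 5 is 60 × 11/10 = 66.
Row 6 is 14/20 = 7/10 times row 1, so its entry in column 3 is 40 × 7/10 = 28.

n = 66, d = 28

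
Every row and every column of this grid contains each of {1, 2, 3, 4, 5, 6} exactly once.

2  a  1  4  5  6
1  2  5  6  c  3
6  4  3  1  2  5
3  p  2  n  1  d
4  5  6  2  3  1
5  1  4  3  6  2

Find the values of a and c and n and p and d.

a = 3, c = 4, n = 5, p = 6, d = 4

Cell (1,2): row 1 already has {1, 2, 4, 5, 6} → 3.
Cell (4,2): column 2 already has {1, 2, 3, 4, 5} → 6.
Cell (2,5): row 2 already has {1, 2, 3, 5, 6} → 4.
At (row 4, col 4): column 4 already has {1, 2, 3, 4, 6}, so the value is 5.
At (row 4, col 6): row 4 already has {1, 2, 3, 5, 6}, so the value is 4.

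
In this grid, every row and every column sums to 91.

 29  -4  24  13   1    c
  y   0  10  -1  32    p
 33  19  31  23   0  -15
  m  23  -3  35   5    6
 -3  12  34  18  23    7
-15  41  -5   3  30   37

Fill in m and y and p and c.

Row 1: 29 − 4 + 24 + 13 + 1 = 63, so its missing entry is 91 − 63 = 28.
Column 6: 28 − 15 + 6 + 7 + 37 = 63, so its missing entry is 91 − 63 = 28.
Row 2: 0 + 10 − 1 + 32 + 28 = 69, so its missing entry is 91 − 69 = 22.
Row 4: 23 − 3 + 35 + 5 + 6 = 66, so its missing entry is 91 − 66 = 25.

m = 25, y = 22, p = 28, c = 28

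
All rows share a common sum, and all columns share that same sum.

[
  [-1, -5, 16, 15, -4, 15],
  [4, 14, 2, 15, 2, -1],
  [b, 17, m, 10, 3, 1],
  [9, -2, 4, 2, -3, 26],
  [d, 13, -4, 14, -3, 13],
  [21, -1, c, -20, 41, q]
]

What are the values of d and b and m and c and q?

d = 3, b = 0, m = 5, c = 13, q = -18

Rows 1 and 2 both sum to 36, so that's the common total.
Column 6 has 15 − 1 + 1 + 26 + 13 = 54; the blank must be 36 − 54 = -18.
Row 5 has 13 − 4 + 14 − 3 + 13 = 33; the blank must be 36 − 33 = 3.
Column 1 has -1 + 4 + 9 + 3 + 21 = 36; the blank must be 36 − 36 = 0.
Row 3 has 0 + 17 + 10 + 3 + 1 = 31; the blank must be 36 − 31 = 5.
Row 6 has 21 − 1 − 20 + 41 − 18 = 23; the blank must be 36 − 23 = 13.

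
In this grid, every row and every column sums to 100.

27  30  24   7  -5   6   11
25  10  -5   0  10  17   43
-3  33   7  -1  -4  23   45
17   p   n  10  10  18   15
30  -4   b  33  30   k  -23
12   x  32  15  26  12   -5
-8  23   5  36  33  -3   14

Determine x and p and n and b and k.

x = 8, p = 0, n = 30, b = 7, k = 27

Row 6 has 12 + 32 + 15 + 26 + 12 − 5 = 92; the blank must be 100 − 92 = 8.
Column 2 has 30 + 10 + 33 − 4 + 8 + 23 = 100; the blank must be 100 − 100 = 0.
Column 6 has 6 + 17 + 23 + 18 + 12 − 3 = 73; the blank must be 100 − 73 = 27.
Row 5 has 30 − 4 + 33 + 30 + 27 − 23 = 93; the blank must be 100 − 93 = 7.
Row 4 has 17 + 0 + 10 + 10 + 18 + 15 = 70; the blank must be 100 − 70 = 30.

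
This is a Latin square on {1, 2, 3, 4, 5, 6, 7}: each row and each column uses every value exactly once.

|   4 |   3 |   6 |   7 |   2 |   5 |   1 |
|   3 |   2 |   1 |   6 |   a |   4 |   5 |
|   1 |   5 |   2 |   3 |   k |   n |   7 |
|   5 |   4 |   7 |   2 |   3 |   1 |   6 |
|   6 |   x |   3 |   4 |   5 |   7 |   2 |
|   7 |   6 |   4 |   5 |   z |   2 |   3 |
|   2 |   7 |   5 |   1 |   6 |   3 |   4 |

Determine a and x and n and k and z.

a = 7, x = 1, n = 6, k = 4, z = 1

For row 6, column 5: row 6 already has {2, 3, 4, 5, 6, 7}; that leaves 1.
For row 2, column 5: row 2 already has {1, 2, 3, 4, 5, 6}; that leaves 7.
At (row 3, col 5): column 5 already has {1, 2, 3, 5, 6, 7}, so the value is 4.
For row 3, column 6: row 3 already has {1, 2, 3, 4, 5, 7}; that leaves 6.
Cell (5,2): row 5 already has {2, 3, 4, 5, 6, 7} → 1.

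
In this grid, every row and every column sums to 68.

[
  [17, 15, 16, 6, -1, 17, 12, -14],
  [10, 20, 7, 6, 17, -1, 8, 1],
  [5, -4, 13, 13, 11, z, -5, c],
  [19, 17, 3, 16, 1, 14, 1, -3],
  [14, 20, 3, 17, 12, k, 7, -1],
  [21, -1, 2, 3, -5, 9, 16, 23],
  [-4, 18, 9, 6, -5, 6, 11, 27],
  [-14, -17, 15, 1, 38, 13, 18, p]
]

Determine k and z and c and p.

Row 5: 14 + 20 + 3 + 17 + 12 + 7 − 1 = 72, so its missing entry is 68 − 72 = -4.
Column 6: 17 − 1 + 14 − 4 + 9 + 6 + 13 = 54, so its missing entry is 68 − 54 = 14.
Row 8: -14 − 17 + 15 + 1 + 38 + 13 + 18 = 54, so its missing entry is 68 − 54 = 14.
Row 3: 5 − 4 + 13 + 13 + 11 + 14 − 5 = 47, so its missing entry is 68 − 47 = 21.

k = -4, z = 14, c = 21, p = 14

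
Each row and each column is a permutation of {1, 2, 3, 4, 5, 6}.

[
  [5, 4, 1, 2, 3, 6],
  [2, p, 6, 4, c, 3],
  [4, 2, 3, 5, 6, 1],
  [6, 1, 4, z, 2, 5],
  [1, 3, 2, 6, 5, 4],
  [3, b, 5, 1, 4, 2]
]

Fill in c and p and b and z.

c = 1, p = 5, b = 6, z = 3

At (row 4, col 4): row 4 already has {1, 2, 4, 5, 6}, so the value is 3.
At (row 6, col 2): row 6 already has {1, 2, 3, 4, 5}, so the value is 6.
At (row 2, col 2): column 2 already has {1, 2, 3, 4, 6}, so the value is 5.
At (row 2, col 5): row 2 already has {2, 3, 4, 5, 6}, so the value is 1.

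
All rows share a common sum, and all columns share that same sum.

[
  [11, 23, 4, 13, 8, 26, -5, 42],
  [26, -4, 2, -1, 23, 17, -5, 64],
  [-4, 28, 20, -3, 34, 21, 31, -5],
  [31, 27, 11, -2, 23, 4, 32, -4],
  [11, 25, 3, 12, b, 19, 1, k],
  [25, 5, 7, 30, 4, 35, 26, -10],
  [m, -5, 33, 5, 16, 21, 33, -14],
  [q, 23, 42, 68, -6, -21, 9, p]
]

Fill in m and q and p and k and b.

m = 33, q = -11, p = 18, k = 31, b = 20

Rows 1 and 2 both sum to 122, so that's the common total.
The known cells in column 5 total 102, leaving 122 − 102 = 20 for the blank.
The known cells in row 7 total 89, leaving 122 − 89 = 33 for the blank.
The known cells in column 1 total 133, leaving 122 − 133 = -11 for the blank.
The known cells in row 8 total 104, leaving 122 − 104 = 18 for the blank.
The known cells in row 5 total 91, leaving 122 − 91 = 31 for the blank.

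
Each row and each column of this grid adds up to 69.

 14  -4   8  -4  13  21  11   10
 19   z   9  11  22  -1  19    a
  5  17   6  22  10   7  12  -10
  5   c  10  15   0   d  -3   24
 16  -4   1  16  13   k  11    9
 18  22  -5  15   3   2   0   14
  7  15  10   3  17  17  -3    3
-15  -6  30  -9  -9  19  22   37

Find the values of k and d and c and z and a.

k = 7, d = -3, c = 21, z = 8, a = -18

Row 5: 16 − 4 + 1 + 16 + 13 + 11 + 9 = 62, so its missing entry is 69 − 62 = 7.
Column 8: 10 − 10 + 24 + 9 + 14 + 3 + 37 = 87, so its missing entry is 69 − 87 = -18.
Row 2: 19 + 9 + 11 + 22 − 1 + 19 − 18 = 61, so its missing entry is 69 − 61 = 8.
Column 2: -4 + 8 + 17 − 4 + 22 + 15 − 6 = 48, so its missing entry is 69 − 48 = 21.
Row 4: 5 + 21 + 10 + 15 + 0 − 3 + 24 = 72, so its missing entry is 69 − 72 = -3.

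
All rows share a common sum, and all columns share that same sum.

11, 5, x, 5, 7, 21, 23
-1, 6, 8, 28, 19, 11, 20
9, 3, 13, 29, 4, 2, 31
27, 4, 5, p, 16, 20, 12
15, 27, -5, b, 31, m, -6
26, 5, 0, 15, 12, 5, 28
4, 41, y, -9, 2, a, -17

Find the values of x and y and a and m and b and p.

Rows 2 and 3 both sum to 91, so that's the common total.
The known cells in row 1 total 72, leaving 91 − 72 = 19 for the blank.
The known cells in column 3 total 40, leaving 91 − 40 = 51 for the blank.
The known cells in row 7 total 72, leaving 91 − 72 = 19 for the blank.
The known cells in column 6 total 78, leaving 91 − 78 = 13 for the blank.
The known cells in row 5 total 75, leaving 91 − 75 = 16 for the blank.
The known cells in row 4 total 84, leaving 91 − 84 = 7 for the blank.

x = 19, y = 51, a = 19, m = 13, b = 16, p = 7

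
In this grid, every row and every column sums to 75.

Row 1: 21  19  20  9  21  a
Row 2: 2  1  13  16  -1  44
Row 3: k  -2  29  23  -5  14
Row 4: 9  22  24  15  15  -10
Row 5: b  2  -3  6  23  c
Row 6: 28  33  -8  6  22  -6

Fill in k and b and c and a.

k = 16, b = -1, c = 48, a = -15

Row 3: -2 + 29 + 23 − 5 + 14 = 59, so its missing entry is 75 − 59 = 16.
Column 1: 21 + 2 + 16 + 9 + 28 = 76, so its missing entry is 75 − 76 = -1.
Row 5: -1 + 2 − 3 + 6 + 23 = 27, so its missing entry is 75 − 27 = 48.
Row 1: 21 + 19 + 20 + 9 + 21 = 90, so its missing entry is 75 − 90 = -15.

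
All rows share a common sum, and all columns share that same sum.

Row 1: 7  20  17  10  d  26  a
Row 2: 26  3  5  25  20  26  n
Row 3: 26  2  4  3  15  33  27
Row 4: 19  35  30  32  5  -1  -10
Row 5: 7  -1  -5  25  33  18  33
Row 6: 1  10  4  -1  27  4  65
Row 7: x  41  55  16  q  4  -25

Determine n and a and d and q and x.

n = 5, a = 15, d = 15, q = -5, x = 24

Rows 3 and 4 both sum to 110, so that's the common total.
Column 1: 7 + 26 + 26 + 19 + 7 + 1 = 86, so its missing entry is 110 − 86 = 24.
Row 7: 24 + 41 + 55 + 16 + 4 − 25 = 115, so its missing entry is 110 − 115 = -5.
Column 5: 20 + 15 + 5 + 33 + 27 − 5 = 95, so its missing entry is 110 − 95 = 15.
Row 1: 7 + 20 + 17 + 10 + 15 + 26 = 95, so its missing entry is 110 − 95 = 15.
Row 2: 26 + 3 + 5 + 25 + 20 + 26 = 105, so its missing entry is 110 − 105 = 5.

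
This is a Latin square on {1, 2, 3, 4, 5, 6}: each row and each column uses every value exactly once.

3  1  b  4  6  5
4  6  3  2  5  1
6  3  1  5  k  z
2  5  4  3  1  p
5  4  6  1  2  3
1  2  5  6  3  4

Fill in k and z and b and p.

k = 4, z = 2, b = 2, p = 6

For row 3, column 5: column 5 already has {1, 2, 3, 5, 6}; that leaves 4.
For row 3, column 6: row 3 already has {1, 3, 4, 5, 6}; that leaves 2.
At (row 4, col 6): row 4 already has {1, 2, 3, 4, 5}, so the value is 6.
At (row 1, col 3): row 1 already has {1, 3, 4, 5, 6}, so the value is 2.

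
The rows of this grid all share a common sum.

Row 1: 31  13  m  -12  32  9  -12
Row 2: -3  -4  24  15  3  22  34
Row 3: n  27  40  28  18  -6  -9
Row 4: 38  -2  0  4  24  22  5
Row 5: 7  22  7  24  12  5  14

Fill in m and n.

m = 30, n = -7

Row 2 sums to 91 and so does row 5; that's the common total.
In row 1 the known cells total 61, leaving 91 − 61 = 30.
In row 3 the known cells total 98, leaving 91 − 98 = -7.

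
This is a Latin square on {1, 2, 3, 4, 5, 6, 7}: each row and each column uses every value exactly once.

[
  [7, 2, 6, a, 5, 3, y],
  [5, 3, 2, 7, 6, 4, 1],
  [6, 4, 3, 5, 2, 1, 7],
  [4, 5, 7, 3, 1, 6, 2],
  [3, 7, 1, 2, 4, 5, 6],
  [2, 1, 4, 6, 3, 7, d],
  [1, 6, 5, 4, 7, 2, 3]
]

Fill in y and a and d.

At (row 1, col 4): column 4 already has {2, 3, 4, 5, 6, 7}, so the value is 1.
For row 6, column 7: row 6 already has {1, 2, 3, 4, 6, 7}; that leaves 5.
For row 1, column 7: row 1 already has {1, 2, 3, 5, 6, 7}; that leaves 4.

y = 4, a = 1, d = 5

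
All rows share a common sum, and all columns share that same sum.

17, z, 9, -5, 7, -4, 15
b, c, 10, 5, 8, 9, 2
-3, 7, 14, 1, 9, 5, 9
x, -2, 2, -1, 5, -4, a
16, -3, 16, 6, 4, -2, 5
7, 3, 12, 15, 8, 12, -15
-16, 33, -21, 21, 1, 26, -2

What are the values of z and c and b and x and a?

Rows 3 and 5 both sum to 42, so that's the common total.
The known cells in row 1 total 39, leaving 42 − 39 = 3 for the blank.
The known cells in column 2 total 41, leaving 42 − 41 = 1 for the blank.
The known cells in column 7 total 14, leaving 42 − 14 = 28 for the blank.
The known cells in row 4 total 28, leaving 42 − 28 = 14 for the blank.
The known cells in row 2 total 35, leaving 42 − 35 = 7 for the blank.

z = 3, c = 1, b = 7, x = 14, a = 28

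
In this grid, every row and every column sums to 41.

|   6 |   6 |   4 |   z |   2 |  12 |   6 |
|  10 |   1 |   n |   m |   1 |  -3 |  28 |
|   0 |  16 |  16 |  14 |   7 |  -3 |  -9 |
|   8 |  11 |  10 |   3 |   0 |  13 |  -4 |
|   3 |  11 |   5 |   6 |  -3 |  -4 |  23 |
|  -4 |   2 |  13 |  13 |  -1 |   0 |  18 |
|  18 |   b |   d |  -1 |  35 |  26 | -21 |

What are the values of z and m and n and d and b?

z = 5, m = 1, n = 3, d = -10, b = -6

The known cells in column 2 total 47, leaving 41 − 47 = -6 for the blank.
The known cells in row 7 total 51, leaving 41 − 51 = -10 for the blank.
The known cells in column 3 total 38, leaving 41 − 38 = 3 for the blank.
The known cells in row 1 total 36, leaving 41 − 36 = 5 for the blank.
The known cells in row 2 total 40, leaving 41 − 40 = 1 for the blank.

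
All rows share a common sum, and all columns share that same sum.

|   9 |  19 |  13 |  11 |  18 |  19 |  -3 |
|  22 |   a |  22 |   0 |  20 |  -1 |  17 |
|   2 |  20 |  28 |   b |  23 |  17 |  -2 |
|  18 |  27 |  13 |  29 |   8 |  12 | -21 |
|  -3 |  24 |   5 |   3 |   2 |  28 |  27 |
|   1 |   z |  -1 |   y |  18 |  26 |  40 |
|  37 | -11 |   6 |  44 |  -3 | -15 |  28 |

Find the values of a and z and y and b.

a = 6, z = 1, y = 1, b = -2

Rows 1 and 4 both sum to 86, so that's the common total.
Row 2 has 22 + 22 + 0 + 20 − 1 + 17 = 80; the blank must be 86 − 80 = 6.
Row 3 has 2 + 20 + 28 + 23 + 17 − 2 = 88; the blank must be 86 − 88 = -2.
Column 4 has 11 + 0 − 2 + 29 + 3 + 44 = 85; the blank must be 86 − 85 = 1.
Row 6 has 1 − 1 + 1 + 18 + 26 + 40 = 85; the blank must be 86 − 85 = 1.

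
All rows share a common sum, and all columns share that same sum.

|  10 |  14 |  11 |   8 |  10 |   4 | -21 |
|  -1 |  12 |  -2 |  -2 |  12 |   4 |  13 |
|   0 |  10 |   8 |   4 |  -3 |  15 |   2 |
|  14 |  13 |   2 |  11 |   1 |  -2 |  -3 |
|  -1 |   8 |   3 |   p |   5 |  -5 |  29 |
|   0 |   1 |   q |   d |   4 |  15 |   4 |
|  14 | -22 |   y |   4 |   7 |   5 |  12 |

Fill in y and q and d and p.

Rows 1 and 2 both sum to 36, so that's the common total.
Row 7: 14 − 22 + 4 + 7 + 5 + 12 = 20, so its missing entry is 36 − 20 = 16.
Row 5: -1 + 8 + 3 + 5 − 5 + 29 = 39, so its missing entry is 36 − 39 = -3.
Column 4: 8 − 2 + 4 + 11 − 3 + 4 = 22, so its missing entry is 36 − 22 = 14.
Row 6: 0 + 1 + 14 + 4 + 15 + 4 = 38, so its missing entry is 36 − 38 = -2.

y = 16, q = -2, d = 14, p = -3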